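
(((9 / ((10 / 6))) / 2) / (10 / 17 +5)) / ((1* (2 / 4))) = 459 / 475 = 0.97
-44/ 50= -22/ 25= -0.88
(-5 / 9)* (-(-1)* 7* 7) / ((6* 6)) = -245 / 324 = -0.76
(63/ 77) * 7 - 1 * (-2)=7.73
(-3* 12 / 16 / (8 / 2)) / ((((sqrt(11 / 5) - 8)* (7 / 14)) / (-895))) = -13425 / 103 - 2685* sqrt(55) / 824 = -154.51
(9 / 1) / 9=1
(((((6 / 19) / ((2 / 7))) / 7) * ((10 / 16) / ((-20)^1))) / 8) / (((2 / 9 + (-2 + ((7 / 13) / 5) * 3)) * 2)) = 1755 / 8278528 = 0.00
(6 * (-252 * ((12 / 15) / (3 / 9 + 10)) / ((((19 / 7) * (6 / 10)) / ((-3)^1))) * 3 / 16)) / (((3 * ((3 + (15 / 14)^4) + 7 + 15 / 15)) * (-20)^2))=19059138 / 6967884725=0.00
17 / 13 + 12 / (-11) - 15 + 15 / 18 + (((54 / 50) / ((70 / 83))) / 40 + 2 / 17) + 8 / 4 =-11.80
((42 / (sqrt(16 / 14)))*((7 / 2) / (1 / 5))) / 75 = 49*sqrt(14) / 20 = 9.17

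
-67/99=-0.68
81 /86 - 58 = -4907 /86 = -57.06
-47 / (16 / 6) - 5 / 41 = -5821 / 328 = -17.75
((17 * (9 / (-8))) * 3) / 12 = -153 / 32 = -4.78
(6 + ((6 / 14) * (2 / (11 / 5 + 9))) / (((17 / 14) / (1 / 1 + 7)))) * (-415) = -321210 / 119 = -2699.24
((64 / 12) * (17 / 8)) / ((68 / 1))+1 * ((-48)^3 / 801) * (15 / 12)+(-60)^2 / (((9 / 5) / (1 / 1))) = 975929 / 534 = 1827.58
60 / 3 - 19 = 1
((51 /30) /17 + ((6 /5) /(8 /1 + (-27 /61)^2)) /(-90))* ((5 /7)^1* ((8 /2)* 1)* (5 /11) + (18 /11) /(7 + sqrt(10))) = 358660361 /2289562275 - 450013* sqrt(10) /109026775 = 0.14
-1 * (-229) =229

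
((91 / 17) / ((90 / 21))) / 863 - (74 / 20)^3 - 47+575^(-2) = -11368045099801 / 116414385000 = -97.65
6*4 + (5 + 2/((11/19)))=357/11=32.45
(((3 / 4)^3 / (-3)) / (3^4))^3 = -1 / 191102976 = -0.00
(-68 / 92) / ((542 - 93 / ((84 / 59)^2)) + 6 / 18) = -13328 / 8952037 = -0.00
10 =10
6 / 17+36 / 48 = 75 / 68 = 1.10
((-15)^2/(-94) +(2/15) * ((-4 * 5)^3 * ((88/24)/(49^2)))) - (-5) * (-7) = -79264435/2031246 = -39.02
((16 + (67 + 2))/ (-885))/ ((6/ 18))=-17/ 59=-0.29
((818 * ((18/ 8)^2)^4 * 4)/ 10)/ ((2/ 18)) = 158454980001/ 81920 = 1934264.89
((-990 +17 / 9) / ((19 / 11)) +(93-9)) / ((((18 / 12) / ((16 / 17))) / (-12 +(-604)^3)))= 588483098946688 / 8721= 67478855515.04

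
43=43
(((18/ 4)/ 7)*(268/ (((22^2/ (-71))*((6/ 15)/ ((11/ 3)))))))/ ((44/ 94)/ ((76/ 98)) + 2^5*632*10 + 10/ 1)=-21240005/ 18542605004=-0.00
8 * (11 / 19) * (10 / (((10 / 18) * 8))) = 198 / 19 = 10.42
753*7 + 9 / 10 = 5271.90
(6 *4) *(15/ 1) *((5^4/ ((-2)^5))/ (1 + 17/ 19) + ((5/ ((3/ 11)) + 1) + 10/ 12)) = 56785/ 16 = 3549.06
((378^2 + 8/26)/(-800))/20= -232187/26000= -8.93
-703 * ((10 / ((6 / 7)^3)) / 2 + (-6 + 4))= -901949 / 216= -4175.69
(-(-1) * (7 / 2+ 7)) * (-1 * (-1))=21 / 2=10.50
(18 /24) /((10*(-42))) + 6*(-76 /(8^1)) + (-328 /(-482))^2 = -1838941841 /32525360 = -56.54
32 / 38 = 16 / 19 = 0.84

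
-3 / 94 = -0.03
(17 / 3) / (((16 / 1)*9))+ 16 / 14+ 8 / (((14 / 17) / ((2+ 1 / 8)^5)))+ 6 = 428.11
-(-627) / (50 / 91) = 57057 / 50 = 1141.14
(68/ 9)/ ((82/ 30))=2.76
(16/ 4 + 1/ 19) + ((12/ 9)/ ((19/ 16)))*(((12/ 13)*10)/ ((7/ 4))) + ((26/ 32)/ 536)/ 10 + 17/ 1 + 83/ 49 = 29757247899/ 1037953280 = 28.67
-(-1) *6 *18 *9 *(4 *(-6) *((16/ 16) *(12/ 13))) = -279936/ 13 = -21533.54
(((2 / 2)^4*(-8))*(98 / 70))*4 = -224 / 5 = -44.80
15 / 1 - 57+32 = -10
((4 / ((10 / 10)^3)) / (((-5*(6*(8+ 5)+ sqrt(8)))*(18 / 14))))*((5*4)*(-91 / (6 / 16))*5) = 186.81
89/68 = 1.31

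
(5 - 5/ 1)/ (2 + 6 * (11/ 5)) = 0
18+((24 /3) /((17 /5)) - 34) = -232 /17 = -13.65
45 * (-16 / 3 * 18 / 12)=-360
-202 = -202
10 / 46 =5 / 23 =0.22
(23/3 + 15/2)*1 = 91/6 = 15.17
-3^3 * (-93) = 2511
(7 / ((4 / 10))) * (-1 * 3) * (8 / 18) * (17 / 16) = -595 / 24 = -24.79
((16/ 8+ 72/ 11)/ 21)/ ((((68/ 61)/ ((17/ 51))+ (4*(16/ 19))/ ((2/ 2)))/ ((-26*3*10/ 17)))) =-1416298/ 509201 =-2.78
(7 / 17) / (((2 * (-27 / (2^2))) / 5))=-70 / 459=-0.15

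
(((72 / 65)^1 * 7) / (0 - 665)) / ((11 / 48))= -3456 / 67925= -0.05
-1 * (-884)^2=-781456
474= 474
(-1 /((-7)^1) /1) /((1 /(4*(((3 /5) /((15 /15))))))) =12 /35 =0.34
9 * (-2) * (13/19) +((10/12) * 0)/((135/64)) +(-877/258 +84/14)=-47623/4902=-9.72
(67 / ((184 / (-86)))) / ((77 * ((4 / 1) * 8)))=-2881 / 226688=-0.01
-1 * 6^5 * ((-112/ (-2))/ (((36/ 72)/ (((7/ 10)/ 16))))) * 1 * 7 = -1333584/ 5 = -266716.80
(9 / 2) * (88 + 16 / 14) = 2808 / 7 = 401.14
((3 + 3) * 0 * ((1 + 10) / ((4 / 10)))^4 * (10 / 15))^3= 0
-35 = -35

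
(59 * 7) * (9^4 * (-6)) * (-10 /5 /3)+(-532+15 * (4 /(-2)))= 10838210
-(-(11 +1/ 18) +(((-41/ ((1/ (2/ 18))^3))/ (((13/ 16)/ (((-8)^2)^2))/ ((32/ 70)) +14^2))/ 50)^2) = 310212671050000533924323647/ 28059437582495699105801250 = 11.06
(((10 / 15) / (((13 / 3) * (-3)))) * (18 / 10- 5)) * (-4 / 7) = -128 / 1365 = -0.09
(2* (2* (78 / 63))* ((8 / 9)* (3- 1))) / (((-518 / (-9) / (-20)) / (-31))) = 515840 / 5439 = 94.84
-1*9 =-9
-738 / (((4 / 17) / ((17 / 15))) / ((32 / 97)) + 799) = -1706256 / 1848743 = -0.92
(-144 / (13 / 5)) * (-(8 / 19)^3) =368640 / 89167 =4.13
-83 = -83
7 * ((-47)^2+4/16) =61859/4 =15464.75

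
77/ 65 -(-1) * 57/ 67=8864/ 4355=2.04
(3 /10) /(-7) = -3 /70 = -0.04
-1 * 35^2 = -1225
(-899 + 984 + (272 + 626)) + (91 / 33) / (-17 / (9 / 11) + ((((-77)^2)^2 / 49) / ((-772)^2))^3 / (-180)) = 2854593237901748129844639 / 2904352509430754249593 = 982.87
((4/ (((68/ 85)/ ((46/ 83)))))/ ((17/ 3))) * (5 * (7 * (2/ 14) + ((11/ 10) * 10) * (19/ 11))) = 69000/ 1411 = 48.90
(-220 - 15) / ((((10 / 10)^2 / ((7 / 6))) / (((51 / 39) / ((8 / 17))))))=-475405 / 624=-761.87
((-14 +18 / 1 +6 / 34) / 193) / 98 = 71 / 321538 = 0.00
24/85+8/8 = 109/85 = 1.28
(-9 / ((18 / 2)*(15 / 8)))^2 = 64 / 225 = 0.28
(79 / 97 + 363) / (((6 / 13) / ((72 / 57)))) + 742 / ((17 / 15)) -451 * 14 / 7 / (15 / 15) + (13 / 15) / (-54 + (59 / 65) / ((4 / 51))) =775956324328 / 1036836783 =748.39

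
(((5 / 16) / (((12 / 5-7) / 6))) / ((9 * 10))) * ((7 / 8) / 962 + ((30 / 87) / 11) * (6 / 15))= -165085 / 2710346496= -0.00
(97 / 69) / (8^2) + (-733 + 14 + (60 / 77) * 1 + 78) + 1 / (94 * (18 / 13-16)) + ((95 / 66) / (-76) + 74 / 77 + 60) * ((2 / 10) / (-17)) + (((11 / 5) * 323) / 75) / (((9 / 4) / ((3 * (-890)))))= -59753067860777 / 5027947200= -11884.19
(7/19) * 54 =378/19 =19.89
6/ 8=3/ 4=0.75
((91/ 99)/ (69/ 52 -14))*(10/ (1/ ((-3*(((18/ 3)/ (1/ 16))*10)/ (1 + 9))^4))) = -4989925685.93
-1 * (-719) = 719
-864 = -864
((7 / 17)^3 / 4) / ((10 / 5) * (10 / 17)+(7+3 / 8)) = 686 / 336107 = 0.00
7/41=0.17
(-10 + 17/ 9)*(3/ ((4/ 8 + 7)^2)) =-292/ 675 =-0.43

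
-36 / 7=-5.14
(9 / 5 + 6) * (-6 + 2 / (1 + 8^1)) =-676 / 15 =-45.07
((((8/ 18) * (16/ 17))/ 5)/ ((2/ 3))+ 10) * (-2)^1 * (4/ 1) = -20656/ 255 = -81.00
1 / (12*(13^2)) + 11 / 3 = 3.67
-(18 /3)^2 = -36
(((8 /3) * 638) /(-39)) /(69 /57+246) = -8816 /49959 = -0.18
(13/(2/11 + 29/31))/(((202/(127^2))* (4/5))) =2814955/2424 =1161.29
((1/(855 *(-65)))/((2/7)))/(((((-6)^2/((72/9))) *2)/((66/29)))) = -77/4835025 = -0.00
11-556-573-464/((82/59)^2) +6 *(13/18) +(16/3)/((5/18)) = -33653917/25215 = -1334.68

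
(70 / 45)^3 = 3.76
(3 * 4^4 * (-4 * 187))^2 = 330008887296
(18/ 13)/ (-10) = -9/ 65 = -0.14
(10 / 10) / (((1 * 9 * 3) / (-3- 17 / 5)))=-0.24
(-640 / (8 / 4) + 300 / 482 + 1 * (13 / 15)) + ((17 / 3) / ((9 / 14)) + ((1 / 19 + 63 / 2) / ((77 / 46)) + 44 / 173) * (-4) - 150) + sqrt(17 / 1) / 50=-401332233737 / 748597815 + sqrt(17) / 50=-536.03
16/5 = 3.20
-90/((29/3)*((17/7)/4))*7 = -107.34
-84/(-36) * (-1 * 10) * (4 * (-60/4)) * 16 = 22400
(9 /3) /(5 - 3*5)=-3 /10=-0.30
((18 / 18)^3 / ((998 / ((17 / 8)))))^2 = 289 / 63744256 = 0.00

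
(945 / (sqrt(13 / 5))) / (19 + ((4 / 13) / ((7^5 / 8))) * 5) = 15882615 * sqrt(65) / 4151489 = 30.84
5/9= 0.56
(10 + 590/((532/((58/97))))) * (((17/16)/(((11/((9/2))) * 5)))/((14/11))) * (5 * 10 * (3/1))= 315711675/2889824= 109.25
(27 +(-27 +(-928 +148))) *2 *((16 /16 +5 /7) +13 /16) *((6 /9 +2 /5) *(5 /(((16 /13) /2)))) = -239135 /7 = -34162.14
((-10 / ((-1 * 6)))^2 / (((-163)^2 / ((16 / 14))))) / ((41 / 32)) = 6400 / 68627727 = 0.00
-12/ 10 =-1.20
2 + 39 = 41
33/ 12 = 11/ 4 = 2.75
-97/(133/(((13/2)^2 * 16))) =-65572/133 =-493.02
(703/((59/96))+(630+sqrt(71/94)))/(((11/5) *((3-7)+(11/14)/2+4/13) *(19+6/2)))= -95238780/8573939-455 *sqrt(6674)/6830087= -11.11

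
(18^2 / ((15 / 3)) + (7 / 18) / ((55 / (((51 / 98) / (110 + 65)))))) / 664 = 0.10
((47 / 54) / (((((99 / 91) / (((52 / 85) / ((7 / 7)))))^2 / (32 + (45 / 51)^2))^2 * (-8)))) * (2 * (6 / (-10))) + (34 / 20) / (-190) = 20076978471240604324516411 / 1432314118423077725137500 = 14.02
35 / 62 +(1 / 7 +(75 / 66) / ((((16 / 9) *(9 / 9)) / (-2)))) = -21809 / 38192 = -0.57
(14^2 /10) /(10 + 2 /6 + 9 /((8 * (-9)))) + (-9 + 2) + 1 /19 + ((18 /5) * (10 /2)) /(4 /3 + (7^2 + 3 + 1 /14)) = -4997184 /1065425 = -4.69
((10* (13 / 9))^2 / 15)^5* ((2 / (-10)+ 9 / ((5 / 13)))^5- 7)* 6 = 1976658819201118407440384 / 94143178827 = 20996304180820.99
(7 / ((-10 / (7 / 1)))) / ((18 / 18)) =-49 / 10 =-4.90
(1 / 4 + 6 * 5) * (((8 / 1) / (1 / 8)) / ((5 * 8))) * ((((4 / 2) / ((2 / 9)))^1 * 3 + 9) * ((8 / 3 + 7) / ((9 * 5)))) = 28072 / 75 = 374.29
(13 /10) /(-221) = -1 /170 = -0.01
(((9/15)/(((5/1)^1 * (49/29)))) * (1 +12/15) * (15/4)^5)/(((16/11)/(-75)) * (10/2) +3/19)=14912332875/9583616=1556.02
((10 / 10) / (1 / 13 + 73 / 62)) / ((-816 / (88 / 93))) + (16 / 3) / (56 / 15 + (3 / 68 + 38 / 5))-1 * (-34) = 12374617463 / 359019243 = 34.47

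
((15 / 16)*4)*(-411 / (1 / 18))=-55485 / 2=-27742.50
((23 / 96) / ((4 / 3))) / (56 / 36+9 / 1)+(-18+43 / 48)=-623339 / 36480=-17.09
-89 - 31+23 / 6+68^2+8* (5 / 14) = 189449 / 42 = 4510.69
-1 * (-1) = 1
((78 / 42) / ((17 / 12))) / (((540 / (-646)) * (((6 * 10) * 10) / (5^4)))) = -1235 / 756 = -1.63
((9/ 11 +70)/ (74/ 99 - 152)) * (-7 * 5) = 245385/ 14974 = 16.39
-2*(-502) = 1004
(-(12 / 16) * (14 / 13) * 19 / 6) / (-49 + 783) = -0.00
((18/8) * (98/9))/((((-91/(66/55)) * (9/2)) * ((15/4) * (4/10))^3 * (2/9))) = -56/585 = -0.10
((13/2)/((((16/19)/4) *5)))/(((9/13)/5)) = 3211/72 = 44.60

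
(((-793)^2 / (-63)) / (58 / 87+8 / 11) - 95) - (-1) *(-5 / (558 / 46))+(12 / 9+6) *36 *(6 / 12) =-640025551 / 89838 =-7124.22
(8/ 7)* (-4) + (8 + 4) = 52/ 7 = 7.43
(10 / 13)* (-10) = -100 / 13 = -7.69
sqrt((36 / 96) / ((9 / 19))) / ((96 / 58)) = 29 * sqrt(114) / 576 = 0.54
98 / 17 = 5.76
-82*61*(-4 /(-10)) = -10004 /5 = -2000.80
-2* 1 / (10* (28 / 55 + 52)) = -11 / 2888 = -0.00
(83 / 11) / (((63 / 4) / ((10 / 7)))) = 3320 / 4851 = 0.68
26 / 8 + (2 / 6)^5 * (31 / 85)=3.25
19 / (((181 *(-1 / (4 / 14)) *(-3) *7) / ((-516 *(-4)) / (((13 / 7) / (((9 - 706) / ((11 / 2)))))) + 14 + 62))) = -764926472 / 3804801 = -201.04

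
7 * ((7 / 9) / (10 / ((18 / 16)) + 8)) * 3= 147 / 152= 0.97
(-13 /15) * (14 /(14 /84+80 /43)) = -15652 /2615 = -5.99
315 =315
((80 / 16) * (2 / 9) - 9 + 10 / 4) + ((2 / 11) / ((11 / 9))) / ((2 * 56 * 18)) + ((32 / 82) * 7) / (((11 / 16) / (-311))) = -6206423239 / 5000688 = -1241.11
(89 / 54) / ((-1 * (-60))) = 89 / 3240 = 0.03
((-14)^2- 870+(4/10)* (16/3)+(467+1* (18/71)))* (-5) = 217913/213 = 1023.07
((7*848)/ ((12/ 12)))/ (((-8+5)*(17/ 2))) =-11872/ 51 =-232.78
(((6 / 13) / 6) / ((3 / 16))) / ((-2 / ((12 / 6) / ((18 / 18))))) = -16 / 39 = -0.41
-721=-721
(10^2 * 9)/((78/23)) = 3450/13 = 265.38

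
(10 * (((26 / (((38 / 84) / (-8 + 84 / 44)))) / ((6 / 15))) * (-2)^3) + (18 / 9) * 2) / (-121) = -14633636 / 25289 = -578.66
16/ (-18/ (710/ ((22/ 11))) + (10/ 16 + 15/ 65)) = 590720/ 29723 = 19.87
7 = 7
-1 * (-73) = 73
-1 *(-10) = 10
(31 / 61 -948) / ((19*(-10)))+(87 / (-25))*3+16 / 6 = -484439 / 173850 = -2.79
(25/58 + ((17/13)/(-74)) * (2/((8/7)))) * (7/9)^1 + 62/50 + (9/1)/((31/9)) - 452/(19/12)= -462245715597/1643192200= -281.31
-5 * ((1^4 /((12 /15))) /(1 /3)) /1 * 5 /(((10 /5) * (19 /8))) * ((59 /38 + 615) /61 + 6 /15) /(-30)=608905 /88084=6.91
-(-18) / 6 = 3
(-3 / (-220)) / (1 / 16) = 12 / 55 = 0.22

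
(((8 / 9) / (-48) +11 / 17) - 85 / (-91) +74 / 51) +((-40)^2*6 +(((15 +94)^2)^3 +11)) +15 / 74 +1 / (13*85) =12959397062289383893 / 7727265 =1677100120455.22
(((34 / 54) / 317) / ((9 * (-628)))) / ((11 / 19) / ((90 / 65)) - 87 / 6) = 0.00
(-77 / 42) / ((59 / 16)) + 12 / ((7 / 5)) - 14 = -7342 / 1239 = -5.93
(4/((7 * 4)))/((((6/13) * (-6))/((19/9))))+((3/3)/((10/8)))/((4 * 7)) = -911/11340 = -0.08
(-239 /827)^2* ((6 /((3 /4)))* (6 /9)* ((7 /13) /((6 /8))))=0.32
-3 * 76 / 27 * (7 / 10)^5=-319333 / 225000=-1.42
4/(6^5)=1/1944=0.00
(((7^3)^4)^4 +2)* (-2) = -73406736434588250882460422064067320377606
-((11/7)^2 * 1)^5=-25937424601/282475249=-91.82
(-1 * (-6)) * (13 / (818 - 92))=13 / 121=0.11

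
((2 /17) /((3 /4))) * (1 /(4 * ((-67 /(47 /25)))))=-94 /85425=-0.00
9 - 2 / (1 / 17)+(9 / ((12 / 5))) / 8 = -785 / 32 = -24.53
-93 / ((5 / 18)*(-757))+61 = 232559 / 3785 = 61.44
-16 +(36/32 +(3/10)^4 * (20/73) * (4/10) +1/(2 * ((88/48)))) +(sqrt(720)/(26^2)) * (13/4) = -58624561/4015000 +3 * sqrt(5)/52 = -14.47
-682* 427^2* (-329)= 40910616362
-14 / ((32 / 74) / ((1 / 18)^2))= -259 / 2592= -0.10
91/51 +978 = 49969/51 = 979.78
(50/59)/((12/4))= 0.28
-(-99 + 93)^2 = -36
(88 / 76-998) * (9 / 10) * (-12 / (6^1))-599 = 22711 / 19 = 1195.32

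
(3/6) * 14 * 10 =70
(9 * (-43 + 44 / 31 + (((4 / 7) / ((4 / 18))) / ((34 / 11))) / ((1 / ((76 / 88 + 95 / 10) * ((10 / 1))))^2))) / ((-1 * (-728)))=249854607 / 2272424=109.95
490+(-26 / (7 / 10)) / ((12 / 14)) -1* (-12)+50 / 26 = 17963 / 39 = 460.59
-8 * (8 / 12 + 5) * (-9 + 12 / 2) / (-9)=-136 / 9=-15.11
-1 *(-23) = 23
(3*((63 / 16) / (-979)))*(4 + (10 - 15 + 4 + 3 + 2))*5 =-945 / 1958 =-0.48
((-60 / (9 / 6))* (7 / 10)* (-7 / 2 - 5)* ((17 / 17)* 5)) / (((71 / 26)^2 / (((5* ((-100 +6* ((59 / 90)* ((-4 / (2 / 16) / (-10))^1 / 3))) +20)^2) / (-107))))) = -46803467296768 / 1092258675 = -42850.17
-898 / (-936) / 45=449 / 21060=0.02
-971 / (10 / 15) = -2913 / 2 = -1456.50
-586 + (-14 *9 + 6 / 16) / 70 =-65833 / 112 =-587.79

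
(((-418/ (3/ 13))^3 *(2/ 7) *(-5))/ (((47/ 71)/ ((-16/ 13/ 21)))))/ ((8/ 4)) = -70107403949440/ 186543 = -375824361.94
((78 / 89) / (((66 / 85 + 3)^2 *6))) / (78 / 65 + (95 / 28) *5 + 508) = 13149500 / 675537517287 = 0.00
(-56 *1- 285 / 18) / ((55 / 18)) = -1293 / 55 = -23.51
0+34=34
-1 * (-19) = 19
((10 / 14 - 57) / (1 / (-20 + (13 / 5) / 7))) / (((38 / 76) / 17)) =9203052 / 245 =37563.48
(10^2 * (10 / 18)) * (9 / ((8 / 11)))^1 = 1375 / 2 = 687.50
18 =18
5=5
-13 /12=-1.08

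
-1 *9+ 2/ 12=-53/ 6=-8.83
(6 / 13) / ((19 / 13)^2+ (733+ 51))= 0.00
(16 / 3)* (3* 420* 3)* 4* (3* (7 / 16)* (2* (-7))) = -1481760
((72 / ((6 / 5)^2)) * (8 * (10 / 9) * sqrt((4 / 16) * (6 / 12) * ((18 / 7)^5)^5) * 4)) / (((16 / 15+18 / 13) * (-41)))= -300776159170805760000 * sqrt(7) / 949415412978193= -838177.80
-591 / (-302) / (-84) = -197 / 8456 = -0.02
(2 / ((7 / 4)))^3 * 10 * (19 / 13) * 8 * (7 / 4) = 194560 / 637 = 305.43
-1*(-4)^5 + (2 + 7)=1033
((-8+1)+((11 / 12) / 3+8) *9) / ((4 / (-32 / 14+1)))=-2439 / 112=-21.78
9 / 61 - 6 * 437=-159933 / 61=-2621.85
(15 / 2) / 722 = 15 / 1444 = 0.01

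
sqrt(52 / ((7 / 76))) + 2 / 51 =2 / 51 + 4 *sqrt(1729) / 7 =23.80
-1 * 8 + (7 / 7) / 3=-7.67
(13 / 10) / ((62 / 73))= 949 / 620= 1.53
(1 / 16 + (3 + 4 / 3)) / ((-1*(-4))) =211 / 192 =1.10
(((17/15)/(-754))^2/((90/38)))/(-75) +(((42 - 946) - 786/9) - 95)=-468988391142991/431716837500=-1086.33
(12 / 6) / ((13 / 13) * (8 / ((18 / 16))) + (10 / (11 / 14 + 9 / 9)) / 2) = 45 / 223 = 0.20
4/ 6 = 0.67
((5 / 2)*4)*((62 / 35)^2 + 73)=761.38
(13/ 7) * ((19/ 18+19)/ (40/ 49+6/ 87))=952679/ 22644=42.07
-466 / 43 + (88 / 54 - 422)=-431.21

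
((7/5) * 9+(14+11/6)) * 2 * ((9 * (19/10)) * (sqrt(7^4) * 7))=16677003/50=333540.06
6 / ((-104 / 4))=-0.23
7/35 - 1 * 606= -3029/5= -605.80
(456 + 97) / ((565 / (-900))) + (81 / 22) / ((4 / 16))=-1076634 / 1243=-866.16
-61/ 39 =-1.56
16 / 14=8 / 7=1.14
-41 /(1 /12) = -492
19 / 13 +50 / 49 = 1581 / 637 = 2.48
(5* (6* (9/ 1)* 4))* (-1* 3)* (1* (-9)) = 29160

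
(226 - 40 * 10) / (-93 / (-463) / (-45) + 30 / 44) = -26585460 / 103493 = -256.88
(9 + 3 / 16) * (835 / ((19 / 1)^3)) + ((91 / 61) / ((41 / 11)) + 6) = 2063657453 / 274469744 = 7.52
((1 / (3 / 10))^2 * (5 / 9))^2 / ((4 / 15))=312500 / 2187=142.89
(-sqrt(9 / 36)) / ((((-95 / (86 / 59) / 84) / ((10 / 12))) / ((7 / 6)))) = 2107 / 3363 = 0.63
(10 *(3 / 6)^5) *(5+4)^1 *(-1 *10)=-225 / 8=-28.12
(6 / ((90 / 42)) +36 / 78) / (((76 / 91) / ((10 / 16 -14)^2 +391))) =2225.57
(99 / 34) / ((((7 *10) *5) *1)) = 99 / 11900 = 0.01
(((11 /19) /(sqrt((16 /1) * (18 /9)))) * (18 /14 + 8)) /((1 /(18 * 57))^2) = 1000401.04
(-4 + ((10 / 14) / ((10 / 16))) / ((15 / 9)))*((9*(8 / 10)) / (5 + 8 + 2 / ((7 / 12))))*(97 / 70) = -202536 / 100625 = -2.01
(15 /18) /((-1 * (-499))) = 5 /2994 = 0.00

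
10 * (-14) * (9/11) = -1260/11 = -114.55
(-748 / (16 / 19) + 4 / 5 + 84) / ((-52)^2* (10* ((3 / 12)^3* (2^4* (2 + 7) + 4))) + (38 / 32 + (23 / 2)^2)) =-64276 / 5013075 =-0.01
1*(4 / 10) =2 / 5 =0.40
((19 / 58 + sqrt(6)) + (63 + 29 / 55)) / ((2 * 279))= sqrt(6) / 558 + 22633 / 197780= 0.12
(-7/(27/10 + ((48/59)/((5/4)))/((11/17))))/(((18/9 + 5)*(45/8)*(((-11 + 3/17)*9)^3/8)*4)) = 3188537/30718971200592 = 0.00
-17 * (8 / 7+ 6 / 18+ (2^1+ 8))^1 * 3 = -4097 / 7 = -585.29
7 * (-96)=-672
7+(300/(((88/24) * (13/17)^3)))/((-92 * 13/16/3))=-2478869/7225933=-0.34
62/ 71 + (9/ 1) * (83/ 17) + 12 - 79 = -26778/ 1207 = -22.19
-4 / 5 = -0.80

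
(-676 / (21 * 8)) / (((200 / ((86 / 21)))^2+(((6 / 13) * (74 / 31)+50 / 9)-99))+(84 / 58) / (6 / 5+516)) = -4721991322971 / 2690551271013592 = -0.00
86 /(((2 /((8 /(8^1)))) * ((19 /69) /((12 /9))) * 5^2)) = 3956 /475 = 8.33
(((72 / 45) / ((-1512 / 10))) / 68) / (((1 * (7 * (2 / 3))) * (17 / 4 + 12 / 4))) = -1 / 217413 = -0.00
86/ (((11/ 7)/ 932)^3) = 23880329140864/ 1331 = 17941644733.93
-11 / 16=-0.69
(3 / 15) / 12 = 1 / 60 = 0.02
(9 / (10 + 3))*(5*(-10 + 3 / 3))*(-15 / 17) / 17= 6075 / 3757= 1.62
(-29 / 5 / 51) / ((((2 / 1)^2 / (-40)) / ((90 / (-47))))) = -1740 / 799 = -2.18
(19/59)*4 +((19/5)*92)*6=619172/295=2098.89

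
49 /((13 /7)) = 343 /13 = 26.38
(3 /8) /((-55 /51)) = -153 /440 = -0.35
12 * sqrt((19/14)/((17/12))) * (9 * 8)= 864 * sqrt(13566)/119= 845.65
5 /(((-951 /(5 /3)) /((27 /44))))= -75 /13948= -0.01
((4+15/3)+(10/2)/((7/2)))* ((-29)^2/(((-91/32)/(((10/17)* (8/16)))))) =-9822880/10829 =-907.09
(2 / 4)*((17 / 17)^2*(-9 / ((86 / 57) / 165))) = -492.12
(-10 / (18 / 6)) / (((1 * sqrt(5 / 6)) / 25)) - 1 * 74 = -50 * sqrt(30) / 3 - 74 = -165.29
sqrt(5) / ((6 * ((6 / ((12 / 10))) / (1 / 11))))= sqrt(5) / 330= 0.01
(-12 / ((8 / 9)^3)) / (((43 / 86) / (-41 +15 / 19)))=417717 / 304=1374.07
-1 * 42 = -42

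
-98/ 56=-7/ 4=-1.75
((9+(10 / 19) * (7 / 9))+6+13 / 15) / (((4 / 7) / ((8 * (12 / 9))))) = 779296 / 2565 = 303.82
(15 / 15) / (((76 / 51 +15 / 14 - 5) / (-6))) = 4284 / 1741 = 2.46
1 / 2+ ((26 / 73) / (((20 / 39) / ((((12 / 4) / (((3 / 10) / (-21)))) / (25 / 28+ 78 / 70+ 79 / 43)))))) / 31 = -75817271 / 104745218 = -0.72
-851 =-851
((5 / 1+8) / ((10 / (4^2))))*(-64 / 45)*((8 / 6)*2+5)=-153088 / 675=-226.80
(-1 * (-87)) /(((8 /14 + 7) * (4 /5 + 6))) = 3045 /1802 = 1.69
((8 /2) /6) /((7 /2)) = 0.19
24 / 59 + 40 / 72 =511 / 531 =0.96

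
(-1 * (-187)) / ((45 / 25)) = 935 / 9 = 103.89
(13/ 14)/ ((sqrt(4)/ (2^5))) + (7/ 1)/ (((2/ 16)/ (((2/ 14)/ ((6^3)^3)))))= 131010055/ 8817984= 14.86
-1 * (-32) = 32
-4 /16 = -1 /4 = -0.25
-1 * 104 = -104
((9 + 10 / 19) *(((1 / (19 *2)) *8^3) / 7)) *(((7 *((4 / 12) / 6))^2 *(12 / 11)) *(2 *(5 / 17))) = 3243520 / 1822689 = 1.78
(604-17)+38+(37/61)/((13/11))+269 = 709349/793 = 894.51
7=7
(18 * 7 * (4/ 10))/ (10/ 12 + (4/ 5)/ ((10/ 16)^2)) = 17.49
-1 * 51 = -51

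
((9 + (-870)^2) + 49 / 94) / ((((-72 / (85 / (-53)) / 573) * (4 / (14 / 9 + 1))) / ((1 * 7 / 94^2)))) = 185973040263325 / 38034102528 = 4889.64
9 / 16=0.56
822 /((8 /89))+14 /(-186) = 3401819 /372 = 9144.67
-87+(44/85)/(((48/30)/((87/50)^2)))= -7311741/85000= -86.02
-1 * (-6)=6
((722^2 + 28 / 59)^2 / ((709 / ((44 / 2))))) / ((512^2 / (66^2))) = 177049292347145691 / 1263630848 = 140111562.35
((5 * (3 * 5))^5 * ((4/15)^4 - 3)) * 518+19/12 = -44177986124981/12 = -3681498843748.42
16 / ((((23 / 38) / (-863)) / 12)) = -6296448 / 23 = -273758.61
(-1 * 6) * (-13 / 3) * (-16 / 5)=-416 / 5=-83.20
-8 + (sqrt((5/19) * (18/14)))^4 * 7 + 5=-5556/2527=-2.20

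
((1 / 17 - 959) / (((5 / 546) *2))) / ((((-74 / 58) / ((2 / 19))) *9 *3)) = 1509508 / 9435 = 159.99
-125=-125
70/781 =0.09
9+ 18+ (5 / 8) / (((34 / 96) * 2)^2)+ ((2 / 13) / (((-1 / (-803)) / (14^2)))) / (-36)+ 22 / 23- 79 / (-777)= -129574961834 / 201424041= -643.29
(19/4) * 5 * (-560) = -13300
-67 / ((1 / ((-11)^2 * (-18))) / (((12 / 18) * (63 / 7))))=875556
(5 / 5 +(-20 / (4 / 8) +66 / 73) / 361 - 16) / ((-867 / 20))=7962980 / 22848051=0.35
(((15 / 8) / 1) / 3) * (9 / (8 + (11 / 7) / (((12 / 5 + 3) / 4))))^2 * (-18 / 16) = -130203045 / 191988736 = -0.68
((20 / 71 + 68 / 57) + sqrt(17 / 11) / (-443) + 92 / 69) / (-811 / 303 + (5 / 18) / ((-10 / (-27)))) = -4591056 / 3149915 + 1212 * sqrt(187) / 11378455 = -1.46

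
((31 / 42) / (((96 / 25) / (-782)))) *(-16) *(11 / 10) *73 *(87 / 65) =282261727 / 1092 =258481.43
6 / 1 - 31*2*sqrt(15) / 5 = 6 - 62*sqrt(15) / 5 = -42.02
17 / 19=0.89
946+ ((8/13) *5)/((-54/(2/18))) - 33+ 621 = 4845886/3159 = 1533.99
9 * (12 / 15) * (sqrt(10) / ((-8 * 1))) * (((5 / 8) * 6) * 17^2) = -7803 * sqrt(10) / 8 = -3084.41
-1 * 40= -40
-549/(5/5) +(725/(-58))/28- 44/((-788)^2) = -1194114275/2173304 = -549.45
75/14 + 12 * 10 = 1755/14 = 125.36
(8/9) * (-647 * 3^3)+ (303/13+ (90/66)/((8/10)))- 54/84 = -15503.63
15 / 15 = 1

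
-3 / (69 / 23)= -1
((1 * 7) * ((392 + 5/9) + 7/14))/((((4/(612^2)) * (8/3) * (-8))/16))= -386443575/2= -193221787.50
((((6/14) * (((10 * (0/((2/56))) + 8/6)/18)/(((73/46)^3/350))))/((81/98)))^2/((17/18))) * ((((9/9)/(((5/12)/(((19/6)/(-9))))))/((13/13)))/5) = -2766130880631193600/1367228613405291633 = -2.02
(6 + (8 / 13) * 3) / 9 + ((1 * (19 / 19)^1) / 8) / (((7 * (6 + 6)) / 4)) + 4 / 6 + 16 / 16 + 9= 25213 / 2184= 11.54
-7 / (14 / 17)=-17 / 2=-8.50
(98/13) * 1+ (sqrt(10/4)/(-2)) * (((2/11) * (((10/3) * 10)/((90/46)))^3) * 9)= 98/13 - 48668000 * sqrt(10)/24057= -6389.84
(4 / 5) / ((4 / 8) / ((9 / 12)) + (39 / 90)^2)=720 / 769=0.94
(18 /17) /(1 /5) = 90 /17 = 5.29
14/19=0.74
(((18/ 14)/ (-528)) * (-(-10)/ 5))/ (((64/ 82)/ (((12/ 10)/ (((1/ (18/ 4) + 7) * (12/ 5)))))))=-1107/ 2562560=-0.00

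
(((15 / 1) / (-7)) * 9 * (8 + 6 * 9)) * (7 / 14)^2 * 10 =-20925 / 7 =-2989.29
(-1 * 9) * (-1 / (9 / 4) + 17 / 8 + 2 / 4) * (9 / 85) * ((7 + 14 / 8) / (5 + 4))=-2.02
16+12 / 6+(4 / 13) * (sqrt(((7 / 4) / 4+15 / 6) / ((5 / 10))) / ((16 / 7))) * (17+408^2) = 18+1165367 * sqrt(94) / 208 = 54338.44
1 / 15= 0.07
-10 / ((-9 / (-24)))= -80 / 3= -26.67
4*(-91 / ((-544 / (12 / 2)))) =273 / 68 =4.01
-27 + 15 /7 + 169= 1009 /7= 144.14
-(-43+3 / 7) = 42.57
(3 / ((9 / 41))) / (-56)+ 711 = 119407 / 168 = 710.76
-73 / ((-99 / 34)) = 2482 / 99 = 25.07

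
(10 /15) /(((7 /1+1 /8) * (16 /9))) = 1 /19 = 0.05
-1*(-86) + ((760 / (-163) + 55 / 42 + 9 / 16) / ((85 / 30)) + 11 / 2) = 14045771 / 155176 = 90.52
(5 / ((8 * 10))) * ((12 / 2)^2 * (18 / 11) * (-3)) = -243 / 22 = -11.05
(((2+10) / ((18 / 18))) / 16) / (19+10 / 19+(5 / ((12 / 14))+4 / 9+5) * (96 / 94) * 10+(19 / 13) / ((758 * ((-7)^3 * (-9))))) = 40746649671 / 7318295026306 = 0.01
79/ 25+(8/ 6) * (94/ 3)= 10111/ 225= 44.94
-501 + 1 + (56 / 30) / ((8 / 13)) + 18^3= 5335.03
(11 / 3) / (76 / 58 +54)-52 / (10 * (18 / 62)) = -1288039 / 72180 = -17.84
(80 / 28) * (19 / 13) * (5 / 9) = 1900 / 819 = 2.32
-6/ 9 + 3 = 7/ 3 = 2.33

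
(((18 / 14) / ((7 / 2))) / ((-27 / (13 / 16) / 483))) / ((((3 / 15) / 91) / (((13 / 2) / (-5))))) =50531 / 16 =3158.19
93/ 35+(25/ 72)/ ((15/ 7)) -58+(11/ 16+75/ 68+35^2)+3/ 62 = 9336052207/ 7968240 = 1171.66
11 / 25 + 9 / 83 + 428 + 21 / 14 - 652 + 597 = 1556451 / 4150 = 375.05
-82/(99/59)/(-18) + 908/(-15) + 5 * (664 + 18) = 14933969/4455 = 3352.18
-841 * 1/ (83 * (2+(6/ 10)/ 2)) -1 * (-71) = 127129/ 1909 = 66.59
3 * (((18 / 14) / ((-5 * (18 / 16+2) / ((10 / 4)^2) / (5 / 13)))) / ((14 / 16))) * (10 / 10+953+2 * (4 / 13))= -5361120 / 8281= -647.40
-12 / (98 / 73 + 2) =-219 / 61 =-3.59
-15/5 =-3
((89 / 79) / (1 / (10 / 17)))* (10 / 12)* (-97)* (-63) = 3374.78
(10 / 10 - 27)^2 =676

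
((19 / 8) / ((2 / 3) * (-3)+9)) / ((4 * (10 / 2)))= 19 / 1120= 0.02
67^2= 4489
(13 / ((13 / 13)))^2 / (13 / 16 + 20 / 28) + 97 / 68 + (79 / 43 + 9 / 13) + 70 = 1200208901 / 6500052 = 184.65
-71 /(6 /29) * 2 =-2059 /3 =-686.33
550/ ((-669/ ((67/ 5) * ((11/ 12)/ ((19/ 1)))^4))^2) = 10584827184899/ 1634184232507941832654848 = 0.00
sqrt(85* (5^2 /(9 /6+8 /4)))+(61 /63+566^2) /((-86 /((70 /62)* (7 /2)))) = -706387115 /47988+5* sqrt(1190) /7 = -14695.44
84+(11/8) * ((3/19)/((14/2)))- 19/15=1320919/15960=82.76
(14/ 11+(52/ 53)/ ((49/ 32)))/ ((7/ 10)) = 546620/ 199969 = 2.73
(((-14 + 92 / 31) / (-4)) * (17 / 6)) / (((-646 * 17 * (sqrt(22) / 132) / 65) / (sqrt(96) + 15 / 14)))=-1170 * sqrt(33) / 527 - 8775 * sqrt(22) / 29512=-14.15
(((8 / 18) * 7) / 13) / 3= 28 / 351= 0.08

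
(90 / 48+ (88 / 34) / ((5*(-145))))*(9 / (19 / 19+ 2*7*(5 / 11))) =2029753 / 887400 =2.29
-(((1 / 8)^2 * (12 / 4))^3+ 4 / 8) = -131099 / 262144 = -0.50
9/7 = 1.29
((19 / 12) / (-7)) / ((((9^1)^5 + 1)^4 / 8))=-19 / 127664134967315625000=-0.00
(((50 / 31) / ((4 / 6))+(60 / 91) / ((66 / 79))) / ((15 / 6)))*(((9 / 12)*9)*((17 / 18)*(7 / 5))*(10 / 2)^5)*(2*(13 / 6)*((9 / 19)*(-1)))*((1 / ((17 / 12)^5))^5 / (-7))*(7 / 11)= 26713474622343931711993109544960000 / 24192167355921075832037894923096549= 1.10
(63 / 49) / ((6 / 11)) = 33 / 14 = 2.36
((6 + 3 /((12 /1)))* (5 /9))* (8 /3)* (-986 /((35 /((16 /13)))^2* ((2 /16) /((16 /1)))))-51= -334495417 /223587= -1496.04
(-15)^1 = -15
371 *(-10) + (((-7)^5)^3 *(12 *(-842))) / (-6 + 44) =23984680748161546 / 19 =1262351618324291.89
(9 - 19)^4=10000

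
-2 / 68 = -1 / 34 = -0.03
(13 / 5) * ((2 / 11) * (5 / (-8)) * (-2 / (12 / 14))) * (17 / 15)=1547 / 1980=0.78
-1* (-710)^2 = -504100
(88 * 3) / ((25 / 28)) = 7392 / 25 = 295.68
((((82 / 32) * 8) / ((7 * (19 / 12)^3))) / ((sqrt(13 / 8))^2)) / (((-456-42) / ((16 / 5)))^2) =2015232 / 107497506025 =0.00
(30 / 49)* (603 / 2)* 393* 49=3554685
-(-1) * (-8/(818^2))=-2/167281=-0.00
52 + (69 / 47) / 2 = 4957 / 94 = 52.73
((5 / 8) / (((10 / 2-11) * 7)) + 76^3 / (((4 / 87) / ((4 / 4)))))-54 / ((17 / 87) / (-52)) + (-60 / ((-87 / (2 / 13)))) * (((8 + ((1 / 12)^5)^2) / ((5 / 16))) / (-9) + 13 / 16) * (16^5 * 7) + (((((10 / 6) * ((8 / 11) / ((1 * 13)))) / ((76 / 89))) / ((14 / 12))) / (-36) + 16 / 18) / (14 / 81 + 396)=10207829862323315344707157 / 1279232128656321840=7979654.07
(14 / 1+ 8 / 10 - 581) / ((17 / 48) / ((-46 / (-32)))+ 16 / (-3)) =65113 / 585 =111.30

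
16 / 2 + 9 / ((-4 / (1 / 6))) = 61 / 8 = 7.62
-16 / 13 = -1.23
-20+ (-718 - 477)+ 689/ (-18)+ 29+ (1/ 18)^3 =-7139987/ 5832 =-1224.28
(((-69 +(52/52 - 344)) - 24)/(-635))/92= 109/14605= 0.01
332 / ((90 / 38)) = 6308 / 45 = 140.18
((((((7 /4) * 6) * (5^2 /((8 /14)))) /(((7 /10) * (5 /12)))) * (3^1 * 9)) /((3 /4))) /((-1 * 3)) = -18900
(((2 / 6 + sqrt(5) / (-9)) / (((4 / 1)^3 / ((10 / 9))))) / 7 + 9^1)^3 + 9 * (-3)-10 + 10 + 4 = 58586141362517 / 82959593472-12501788795 * sqrt(5) / 186659085312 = 706.05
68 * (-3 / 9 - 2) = -476 / 3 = -158.67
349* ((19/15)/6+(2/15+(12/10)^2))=280247/450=622.77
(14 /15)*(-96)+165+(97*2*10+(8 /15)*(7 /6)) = 90721 /45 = 2016.02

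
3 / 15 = 0.20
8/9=0.89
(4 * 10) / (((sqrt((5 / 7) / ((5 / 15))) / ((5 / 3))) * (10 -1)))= 40 * sqrt(105) / 81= 5.06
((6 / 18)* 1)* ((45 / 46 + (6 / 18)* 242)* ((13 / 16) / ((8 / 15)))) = 732355 / 17664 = 41.46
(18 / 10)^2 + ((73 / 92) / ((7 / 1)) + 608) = 9842789 / 16100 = 611.35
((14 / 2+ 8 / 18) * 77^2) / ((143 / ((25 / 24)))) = 902825 / 2808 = 321.52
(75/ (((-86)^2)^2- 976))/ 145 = 1/ 105753024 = 0.00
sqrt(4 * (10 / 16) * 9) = 3 * sqrt(10) / 2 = 4.74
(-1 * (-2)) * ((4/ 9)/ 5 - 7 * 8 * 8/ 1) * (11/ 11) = -40312/ 45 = -895.82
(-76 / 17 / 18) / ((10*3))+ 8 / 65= 685 / 5967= 0.11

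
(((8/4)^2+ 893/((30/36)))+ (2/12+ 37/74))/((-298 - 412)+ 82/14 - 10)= -113008/74985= -1.51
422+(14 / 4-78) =695 / 2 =347.50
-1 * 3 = -3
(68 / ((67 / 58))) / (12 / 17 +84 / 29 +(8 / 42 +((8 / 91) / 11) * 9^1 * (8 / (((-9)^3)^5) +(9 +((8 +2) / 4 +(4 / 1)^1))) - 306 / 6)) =-1.28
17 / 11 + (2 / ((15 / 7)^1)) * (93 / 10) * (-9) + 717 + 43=683.43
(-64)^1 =-64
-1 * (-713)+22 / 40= 713.55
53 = 53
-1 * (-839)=839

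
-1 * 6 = -6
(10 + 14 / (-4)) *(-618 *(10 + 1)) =-44187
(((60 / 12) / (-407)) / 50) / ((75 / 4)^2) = -8 / 11446875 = -0.00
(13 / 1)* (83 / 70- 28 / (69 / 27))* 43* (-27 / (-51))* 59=-4669416999 / 27370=-170603.47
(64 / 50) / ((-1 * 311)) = -32 / 7775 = -0.00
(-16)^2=256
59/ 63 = 0.94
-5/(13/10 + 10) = -50/113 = -0.44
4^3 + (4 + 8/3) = 212/3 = 70.67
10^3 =1000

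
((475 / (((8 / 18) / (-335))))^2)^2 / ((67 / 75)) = 4708799136287896728515625 / 256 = 18393746626124596595764.16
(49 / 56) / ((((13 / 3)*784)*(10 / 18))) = 27 / 58240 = 0.00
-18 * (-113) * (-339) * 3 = -2068578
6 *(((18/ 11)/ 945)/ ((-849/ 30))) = -8/ 21791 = -0.00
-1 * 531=-531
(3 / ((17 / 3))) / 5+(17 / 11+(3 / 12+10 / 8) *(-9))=-22157 / 1870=-11.85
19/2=9.50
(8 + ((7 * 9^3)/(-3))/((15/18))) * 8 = -81328/5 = -16265.60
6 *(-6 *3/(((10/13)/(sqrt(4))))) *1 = -1404/5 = -280.80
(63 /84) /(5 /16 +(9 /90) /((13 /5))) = 156 /73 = 2.14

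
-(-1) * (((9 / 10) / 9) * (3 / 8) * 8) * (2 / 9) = 1 / 15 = 0.07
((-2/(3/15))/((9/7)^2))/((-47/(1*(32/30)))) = 1568/11421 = 0.14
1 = 1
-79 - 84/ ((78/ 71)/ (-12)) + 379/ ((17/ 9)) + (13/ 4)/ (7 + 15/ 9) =1837943/ 1768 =1039.56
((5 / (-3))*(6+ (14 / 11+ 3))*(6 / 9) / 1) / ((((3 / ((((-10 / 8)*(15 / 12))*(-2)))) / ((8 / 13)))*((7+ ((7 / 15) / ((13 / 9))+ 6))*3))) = -0.18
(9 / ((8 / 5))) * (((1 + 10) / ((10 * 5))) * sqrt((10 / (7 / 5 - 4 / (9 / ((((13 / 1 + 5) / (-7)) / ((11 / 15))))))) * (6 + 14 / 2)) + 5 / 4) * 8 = 121.88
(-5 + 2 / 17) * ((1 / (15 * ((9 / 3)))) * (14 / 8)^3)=-28469 / 48960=-0.58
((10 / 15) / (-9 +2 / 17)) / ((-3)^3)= 34 / 12231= 0.00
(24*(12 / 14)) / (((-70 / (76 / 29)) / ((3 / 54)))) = -304 / 7105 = -0.04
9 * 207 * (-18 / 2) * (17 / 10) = -285039 / 10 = -28503.90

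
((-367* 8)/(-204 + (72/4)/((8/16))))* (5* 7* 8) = 14680/3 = 4893.33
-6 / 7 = -0.86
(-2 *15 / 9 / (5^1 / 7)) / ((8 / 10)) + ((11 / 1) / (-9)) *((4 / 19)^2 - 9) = 33221 / 6498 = 5.11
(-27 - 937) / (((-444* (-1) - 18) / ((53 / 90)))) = -12773 / 9585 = -1.33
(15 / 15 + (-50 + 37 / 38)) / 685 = -365 / 5206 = -0.07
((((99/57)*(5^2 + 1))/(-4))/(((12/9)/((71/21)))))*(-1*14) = 30459/76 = 400.78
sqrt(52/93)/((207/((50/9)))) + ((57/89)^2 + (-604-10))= -4860245/7921 + 100 * sqrt(1209)/173259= -613.57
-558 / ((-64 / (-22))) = -3069 / 16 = -191.81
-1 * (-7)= 7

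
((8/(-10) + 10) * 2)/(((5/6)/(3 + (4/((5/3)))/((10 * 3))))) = 42504/625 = 68.01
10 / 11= 0.91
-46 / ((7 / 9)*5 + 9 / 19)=-3933 / 373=-10.54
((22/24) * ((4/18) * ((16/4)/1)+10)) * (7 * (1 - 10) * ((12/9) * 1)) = -7546/9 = -838.44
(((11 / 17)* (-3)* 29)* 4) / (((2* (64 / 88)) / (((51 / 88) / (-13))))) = 2871 / 416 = 6.90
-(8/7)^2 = -64/49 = -1.31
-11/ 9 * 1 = -11/ 9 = -1.22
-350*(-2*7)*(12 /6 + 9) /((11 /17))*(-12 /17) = -58800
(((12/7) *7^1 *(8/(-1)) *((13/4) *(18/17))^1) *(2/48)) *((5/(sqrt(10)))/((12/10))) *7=-1365 *sqrt(10)/34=-126.96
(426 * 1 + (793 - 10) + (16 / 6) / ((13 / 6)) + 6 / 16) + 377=165111 / 104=1587.61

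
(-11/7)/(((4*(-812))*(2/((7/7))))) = 11/45472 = 0.00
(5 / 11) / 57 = 5 / 627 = 0.01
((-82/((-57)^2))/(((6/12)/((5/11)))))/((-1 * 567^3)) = 820/6514657275357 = 0.00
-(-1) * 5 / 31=5 / 31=0.16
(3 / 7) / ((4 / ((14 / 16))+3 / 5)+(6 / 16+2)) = 120 / 2113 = 0.06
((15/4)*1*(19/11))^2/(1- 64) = -9025/13552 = -0.67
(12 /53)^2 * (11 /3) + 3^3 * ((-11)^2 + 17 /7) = 3332.76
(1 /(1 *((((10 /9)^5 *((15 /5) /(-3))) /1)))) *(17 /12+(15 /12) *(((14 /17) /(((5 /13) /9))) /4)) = -11947581 /2720000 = -4.39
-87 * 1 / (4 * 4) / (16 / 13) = -1131 / 256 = -4.42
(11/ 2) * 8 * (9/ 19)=20.84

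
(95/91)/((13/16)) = 1.28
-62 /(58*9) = -31 /261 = -0.12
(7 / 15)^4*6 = 0.28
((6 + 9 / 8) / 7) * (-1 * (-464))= 3306 / 7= 472.29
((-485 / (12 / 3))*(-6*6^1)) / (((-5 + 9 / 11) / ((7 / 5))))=-67221 / 46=-1461.33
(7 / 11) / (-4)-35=-1547 / 44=-35.16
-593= -593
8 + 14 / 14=9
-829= -829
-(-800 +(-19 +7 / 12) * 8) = 2842 / 3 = 947.33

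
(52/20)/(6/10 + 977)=1/376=0.00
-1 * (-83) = 83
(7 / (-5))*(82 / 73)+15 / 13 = -1987 / 4745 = -0.42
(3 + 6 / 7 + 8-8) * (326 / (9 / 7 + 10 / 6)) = 13203 / 31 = 425.90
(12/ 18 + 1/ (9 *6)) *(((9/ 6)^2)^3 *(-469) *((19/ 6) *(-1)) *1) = 2967363/ 256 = 11591.26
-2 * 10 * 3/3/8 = -5/2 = -2.50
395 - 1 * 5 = 390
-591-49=-640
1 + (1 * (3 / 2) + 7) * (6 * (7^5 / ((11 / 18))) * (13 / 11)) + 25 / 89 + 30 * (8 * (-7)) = 17833073556 / 10769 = 1655963.74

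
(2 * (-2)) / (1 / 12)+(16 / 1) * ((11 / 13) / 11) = -608 / 13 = -46.77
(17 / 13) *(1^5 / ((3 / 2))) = 34 / 39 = 0.87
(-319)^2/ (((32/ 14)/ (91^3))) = 536788969717/ 16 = 33549310607.31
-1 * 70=-70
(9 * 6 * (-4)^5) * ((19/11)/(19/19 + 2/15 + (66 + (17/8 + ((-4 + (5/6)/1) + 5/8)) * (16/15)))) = -47278080/33011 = -1432.19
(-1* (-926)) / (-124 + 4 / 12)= -7.49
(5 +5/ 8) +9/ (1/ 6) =59.62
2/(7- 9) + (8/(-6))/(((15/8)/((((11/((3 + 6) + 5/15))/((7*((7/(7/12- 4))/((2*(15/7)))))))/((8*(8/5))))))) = -112993/115248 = -0.98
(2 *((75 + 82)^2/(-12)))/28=-24649/168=-146.72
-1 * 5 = -5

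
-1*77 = -77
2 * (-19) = -38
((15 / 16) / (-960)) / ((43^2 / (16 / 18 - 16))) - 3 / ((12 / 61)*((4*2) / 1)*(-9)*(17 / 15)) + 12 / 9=55048717 / 36210816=1.52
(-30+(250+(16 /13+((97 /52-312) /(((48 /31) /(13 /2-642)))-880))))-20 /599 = 378646579409 /2990208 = 126628.84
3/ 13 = 0.23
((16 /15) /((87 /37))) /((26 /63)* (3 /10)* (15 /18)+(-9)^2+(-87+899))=0.00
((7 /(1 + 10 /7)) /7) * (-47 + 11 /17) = -5516 /289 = -19.09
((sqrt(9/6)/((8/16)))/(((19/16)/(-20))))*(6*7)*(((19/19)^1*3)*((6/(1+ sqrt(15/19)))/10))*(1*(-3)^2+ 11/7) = -63936*sqrt(6)+ 191808*sqrt(190)/19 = -17458.43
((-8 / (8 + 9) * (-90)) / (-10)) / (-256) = 9 / 544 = 0.02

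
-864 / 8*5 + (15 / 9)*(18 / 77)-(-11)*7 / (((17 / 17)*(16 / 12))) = -148413 / 308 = -481.86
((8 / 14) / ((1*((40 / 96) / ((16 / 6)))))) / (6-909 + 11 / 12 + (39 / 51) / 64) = -417792 / 103052635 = -0.00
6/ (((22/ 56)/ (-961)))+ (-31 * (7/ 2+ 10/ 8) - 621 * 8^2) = -2401007/ 44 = -54568.34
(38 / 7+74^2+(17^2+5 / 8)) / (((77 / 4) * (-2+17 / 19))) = -6140401 / 22638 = -271.24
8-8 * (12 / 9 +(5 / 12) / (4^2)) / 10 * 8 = -7 / 10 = -0.70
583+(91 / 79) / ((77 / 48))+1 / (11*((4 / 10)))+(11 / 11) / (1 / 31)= 1068775 / 1738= 614.95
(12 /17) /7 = 12 /119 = 0.10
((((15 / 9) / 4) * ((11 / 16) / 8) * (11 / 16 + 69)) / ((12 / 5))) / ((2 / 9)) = 306625 / 65536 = 4.68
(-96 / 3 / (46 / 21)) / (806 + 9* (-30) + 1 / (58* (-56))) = -363776 / 13347107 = -0.03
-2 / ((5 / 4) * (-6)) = 4 / 15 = 0.27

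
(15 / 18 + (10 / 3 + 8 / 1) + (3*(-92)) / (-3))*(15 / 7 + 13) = 33125 / 21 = 1577.38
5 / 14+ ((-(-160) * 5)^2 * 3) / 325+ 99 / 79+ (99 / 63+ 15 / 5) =85029681 / 14378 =5913.87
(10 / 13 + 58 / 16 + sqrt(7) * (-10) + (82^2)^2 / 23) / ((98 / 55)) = 258614224825 / 234416-275 * sqrt(7) / 49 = 1103212.85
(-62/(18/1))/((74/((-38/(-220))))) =-589/73260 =-0.01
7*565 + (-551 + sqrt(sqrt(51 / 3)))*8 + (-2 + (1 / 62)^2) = -1749019 / 3844 + 8*17^(1 / 4) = -438.76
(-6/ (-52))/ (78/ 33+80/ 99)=297/ 8164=0.04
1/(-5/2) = -0.40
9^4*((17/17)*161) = 1056321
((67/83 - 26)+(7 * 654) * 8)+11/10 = 30377923/830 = 36599.91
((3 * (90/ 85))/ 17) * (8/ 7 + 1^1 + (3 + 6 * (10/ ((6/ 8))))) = 32184/ 2023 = 15.91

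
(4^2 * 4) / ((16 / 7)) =28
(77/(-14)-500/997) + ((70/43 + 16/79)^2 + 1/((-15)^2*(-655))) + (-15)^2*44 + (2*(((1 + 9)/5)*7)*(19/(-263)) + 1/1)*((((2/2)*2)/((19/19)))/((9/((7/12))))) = 13240370555591397010628/1337787314202495375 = 9897.22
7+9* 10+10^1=107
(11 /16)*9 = 99 /16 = 6.19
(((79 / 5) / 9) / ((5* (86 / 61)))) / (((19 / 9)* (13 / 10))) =4819 / 53105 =0.09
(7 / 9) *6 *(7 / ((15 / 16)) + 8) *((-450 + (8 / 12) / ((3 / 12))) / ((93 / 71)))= -309475936 / 12555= -24649.62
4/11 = 0.36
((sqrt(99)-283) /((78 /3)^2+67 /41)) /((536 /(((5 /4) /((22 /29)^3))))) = -1414927835 /634266775296+4999745 * sqrt(11) /211422258432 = -0.00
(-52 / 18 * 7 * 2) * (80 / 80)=-364 / 9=-40.44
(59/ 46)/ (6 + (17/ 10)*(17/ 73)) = 21535/ 107387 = 0.20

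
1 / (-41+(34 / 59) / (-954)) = -0.02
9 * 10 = 90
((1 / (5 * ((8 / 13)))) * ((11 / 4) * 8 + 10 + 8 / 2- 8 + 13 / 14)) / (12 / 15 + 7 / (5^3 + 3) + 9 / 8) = 42120 / 8869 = 4.75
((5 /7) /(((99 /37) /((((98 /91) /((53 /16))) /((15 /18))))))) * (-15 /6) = -5920 /22737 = -0.26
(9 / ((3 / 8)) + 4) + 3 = 31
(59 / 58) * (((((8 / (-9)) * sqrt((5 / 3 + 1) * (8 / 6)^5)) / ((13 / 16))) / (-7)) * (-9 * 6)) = -483328 * sqrt(2) / 23751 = -28.78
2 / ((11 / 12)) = 24 / 11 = 2.18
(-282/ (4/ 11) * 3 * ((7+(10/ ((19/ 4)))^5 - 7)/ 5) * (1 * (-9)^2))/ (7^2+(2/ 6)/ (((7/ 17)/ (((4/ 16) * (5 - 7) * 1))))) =-162094141440000/ 5053718059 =-32074.24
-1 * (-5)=5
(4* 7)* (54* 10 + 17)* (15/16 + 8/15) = 22939.12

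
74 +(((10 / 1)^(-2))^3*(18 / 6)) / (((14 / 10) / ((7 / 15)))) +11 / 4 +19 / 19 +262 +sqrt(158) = sqrt(158) +339750001 / 1000000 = 352.32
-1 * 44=-44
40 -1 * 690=-650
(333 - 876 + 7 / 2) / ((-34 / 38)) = 20501 / 34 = 602.97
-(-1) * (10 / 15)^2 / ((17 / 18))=8 / 17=0.47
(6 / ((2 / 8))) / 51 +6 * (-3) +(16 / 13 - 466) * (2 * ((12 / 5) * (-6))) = 14771446 / 1105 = 13367.82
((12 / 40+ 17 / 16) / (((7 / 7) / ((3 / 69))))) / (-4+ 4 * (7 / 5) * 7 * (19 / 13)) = 1417 / 1274752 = 0.00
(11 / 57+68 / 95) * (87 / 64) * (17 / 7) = 3.00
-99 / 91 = -1.09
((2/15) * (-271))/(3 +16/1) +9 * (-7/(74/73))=-1350823/21090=-64.05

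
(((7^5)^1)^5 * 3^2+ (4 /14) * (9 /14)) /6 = 98568543545301420209316 /49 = 2011602929495947351210.53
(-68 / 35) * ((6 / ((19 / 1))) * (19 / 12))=-0.97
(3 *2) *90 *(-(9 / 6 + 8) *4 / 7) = -20520 / 7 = -2931.43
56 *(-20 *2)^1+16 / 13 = -29104 / 13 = -2238.77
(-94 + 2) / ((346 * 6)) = -23 / 519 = -0.04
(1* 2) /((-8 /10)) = -5 /2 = -2.50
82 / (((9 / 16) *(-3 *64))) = -41 / 54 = -0.76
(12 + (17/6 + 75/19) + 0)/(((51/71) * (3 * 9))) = 0.97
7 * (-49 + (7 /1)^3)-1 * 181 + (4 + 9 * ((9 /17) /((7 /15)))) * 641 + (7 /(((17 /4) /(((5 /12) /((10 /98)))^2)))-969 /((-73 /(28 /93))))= 106807611775 /9694692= 11017.12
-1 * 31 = -31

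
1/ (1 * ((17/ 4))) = 0.24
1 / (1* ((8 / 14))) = 1.75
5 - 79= -74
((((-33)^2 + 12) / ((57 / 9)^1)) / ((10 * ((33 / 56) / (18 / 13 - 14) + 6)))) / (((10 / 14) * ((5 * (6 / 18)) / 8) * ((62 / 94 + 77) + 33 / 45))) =4435614848 / 17719981875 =0.25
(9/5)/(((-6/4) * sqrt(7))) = -6 * sqrt(7)/35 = -0.45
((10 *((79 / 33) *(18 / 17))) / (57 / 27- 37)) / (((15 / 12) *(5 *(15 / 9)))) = -51192 / 733975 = -0.07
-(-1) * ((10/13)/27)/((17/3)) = 10/1989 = 0.01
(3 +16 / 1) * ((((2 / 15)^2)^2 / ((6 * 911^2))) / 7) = 152 / 882309763125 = 0.00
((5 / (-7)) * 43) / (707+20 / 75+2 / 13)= -41925 / 965629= -0.04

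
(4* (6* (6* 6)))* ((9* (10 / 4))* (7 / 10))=13608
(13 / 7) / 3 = 13 / 21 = 0.62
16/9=1.78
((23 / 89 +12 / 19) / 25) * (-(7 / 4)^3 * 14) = -722701 / 270560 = -2.67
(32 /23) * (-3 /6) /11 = -16 /253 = -0.06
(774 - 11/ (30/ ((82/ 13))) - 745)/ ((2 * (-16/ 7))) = -9107/ 1560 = -5.84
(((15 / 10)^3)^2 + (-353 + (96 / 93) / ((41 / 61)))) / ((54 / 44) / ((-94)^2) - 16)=134436380111 / 6324994232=21.25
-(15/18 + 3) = -23/6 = -3.83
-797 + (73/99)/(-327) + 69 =-23567617/32373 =-728.00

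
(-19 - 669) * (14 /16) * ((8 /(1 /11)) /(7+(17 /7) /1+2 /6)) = -1112496 /205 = -5426.81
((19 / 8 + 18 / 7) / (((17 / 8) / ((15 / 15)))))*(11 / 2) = 3047 / 238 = 12.80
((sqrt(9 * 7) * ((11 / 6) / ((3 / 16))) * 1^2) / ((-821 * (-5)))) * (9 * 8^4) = 1081344 * sqrt(7) / 4105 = 696.95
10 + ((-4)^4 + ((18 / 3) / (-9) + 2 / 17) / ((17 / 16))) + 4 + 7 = 276.48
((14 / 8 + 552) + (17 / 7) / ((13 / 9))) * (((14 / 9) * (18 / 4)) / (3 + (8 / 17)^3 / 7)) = 6953069207 / 5391620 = 1289.61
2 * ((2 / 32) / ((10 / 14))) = 7 / 40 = 0.18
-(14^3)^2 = -7529536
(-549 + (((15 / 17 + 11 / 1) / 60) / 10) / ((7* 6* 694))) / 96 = -81611485099 / 14270860800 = -5.72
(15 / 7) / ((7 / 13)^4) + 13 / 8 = 3645811 / 134456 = 27.12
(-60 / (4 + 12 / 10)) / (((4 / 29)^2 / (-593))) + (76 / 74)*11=1383972047 / 3848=359660.10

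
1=1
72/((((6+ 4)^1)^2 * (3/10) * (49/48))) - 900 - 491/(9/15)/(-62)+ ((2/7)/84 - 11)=-20402752/22785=-895.45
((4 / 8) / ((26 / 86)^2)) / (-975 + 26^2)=-1849 / 101062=-0.02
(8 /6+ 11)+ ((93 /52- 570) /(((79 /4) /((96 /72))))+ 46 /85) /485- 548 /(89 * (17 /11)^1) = 93500052469 /11304266025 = 8.27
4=4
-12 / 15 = -4 / 5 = -0.80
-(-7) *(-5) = -35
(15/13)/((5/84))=252/13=19.38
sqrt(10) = 3.16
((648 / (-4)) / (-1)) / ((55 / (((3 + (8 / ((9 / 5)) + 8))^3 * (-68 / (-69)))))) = 365244184 / 34155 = 10693.73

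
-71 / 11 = -6.45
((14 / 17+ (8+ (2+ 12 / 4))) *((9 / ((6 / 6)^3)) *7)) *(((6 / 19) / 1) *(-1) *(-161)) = 14301630 / 323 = 44277.49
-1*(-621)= 621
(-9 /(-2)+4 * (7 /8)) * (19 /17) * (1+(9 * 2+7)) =3952 /17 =232.47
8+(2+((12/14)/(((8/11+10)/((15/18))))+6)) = 13271/826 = 16.07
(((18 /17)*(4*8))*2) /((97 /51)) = 3456 /97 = 35.63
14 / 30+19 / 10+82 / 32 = 4.93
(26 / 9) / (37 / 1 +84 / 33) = 286 / 3915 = 0.07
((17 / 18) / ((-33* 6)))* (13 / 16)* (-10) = 1105 / 28512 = 0.04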